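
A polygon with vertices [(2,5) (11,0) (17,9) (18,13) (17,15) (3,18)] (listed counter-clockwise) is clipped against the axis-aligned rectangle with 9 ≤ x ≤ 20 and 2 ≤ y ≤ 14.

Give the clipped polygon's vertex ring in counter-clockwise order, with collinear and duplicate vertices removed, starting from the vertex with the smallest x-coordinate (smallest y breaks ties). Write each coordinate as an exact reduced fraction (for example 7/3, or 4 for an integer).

1. After x ≥ 9: [(9,10/9) (11,0) (17,9) (18,13) (17,15) (9,117/7)]
2. After x ≤ 20: [(9,10/9) (11,0) (17,9) (18,13) (17,15) (9,117/7)]
3. After y ≥ 2: [(9,2) (37/3,2) (17,9) (18,13) (17,15) (9,117/7)]
4. After y ≤ 14: [(9,14) (9,2) (37/3,2) (17,9) (18,13) (35/2,14)]
5. Canonical ring: [(9,2) (37/3,2) (17,9) (18,13) (35/2,14) (9,14)]

Clipped polygon: [(9,2) (37/3,2) (17,9) (18,13) (35/2,14) (9,14)]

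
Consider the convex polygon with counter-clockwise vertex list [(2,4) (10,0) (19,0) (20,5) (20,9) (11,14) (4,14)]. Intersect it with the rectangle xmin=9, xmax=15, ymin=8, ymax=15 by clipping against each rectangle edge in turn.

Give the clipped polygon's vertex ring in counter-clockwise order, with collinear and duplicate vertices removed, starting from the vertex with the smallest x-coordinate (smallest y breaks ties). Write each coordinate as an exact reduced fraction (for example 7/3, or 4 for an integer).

Clipped polygon: [(9,8) (15,8) (15,106/9) (11,14) (9,14)]

1. After x ≥ 9: [(9,1/2) (10,0) (19,0) (20,5) (20,9) (11,14) (9,14)]
2. After x ≤ 15: [(9,1/2) (10,0) (15,0) (15,106/9) (11,14) (9,14)]
3. After y ≥ 8: [(9,8) (15,8) (15,106/9) (11,14) (9,14)]
4. After y ≤ 15: [(9,8) (15,8) (15,106/9) (11,14) (9,14)]
5. Canonical ring: [(9,8) (15,8) (15,106/9) (11,14) (9,14)]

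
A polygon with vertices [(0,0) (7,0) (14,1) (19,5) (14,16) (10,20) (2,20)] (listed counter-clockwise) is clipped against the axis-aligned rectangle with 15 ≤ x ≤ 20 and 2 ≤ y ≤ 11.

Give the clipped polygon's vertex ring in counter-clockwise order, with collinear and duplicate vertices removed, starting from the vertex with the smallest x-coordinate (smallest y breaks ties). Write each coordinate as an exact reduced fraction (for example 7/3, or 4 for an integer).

Clipped polygon: [(15,2) (61/4,2) (19,5) (179/11,11) (15,11)]

1. After x ≥ 15: [(15,9/5) (19,5) (15,69/5)]
2. After x ≤ 20: [(15,9/5) (19,5) (15,69/5)]
3. After y ≥ 2: [(15,2) (61/4,2) (19,5) (15,69/5)]
4. After y ≤ 11: [(15,11) (15,2) (61/4,2) (19,5) (179/11,11)]
5. Canonical ring: [(15,2) (61/4,2) (19,5) (179/11,11) (15,11)]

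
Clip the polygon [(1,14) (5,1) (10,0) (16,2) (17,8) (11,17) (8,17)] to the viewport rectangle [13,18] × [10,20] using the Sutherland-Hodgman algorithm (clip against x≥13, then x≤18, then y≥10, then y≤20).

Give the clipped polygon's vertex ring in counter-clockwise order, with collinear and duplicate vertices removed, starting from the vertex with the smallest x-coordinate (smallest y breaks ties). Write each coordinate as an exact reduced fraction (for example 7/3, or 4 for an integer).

1. After x ≥ 13: [(13,1) (16,2) (17,8) (13,14)]
2. After x ≤ 18: [(13,1) (16,2) (17,8) (13,14)]
3. After y ≥ 10: [(13,10) (47/3,10) (13,14)]
4. After y ≤ 20: [(13,10) (47/3,10) (13,14)]
5. Canonical ring: [(13,10) (47/3,10) (13,14)]

Clipped polygon: [(13,10) (47/3,10) (13,14)]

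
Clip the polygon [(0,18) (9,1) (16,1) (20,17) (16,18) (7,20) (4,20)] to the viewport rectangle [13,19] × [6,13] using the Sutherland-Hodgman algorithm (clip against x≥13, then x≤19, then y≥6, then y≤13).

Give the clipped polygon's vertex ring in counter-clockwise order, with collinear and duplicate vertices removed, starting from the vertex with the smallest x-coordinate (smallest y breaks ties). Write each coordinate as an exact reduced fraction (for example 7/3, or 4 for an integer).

1. After x ≥ 13: [(13,1) (16,1) (20,17) (16,18) (13,56/3)]
2. After x ≤ 19: [(13,1) (16,1) (19,13) (19,69/4) (16,18) (13,56/3)]
3. After y ≥ 6: [(13,6) (69/4,6) (19,13) (19,69/4) (16,18) (13,56/3)]
4. After y ≤ 13: [(13,13) (13,6) (69/4,6) (19,13) (19,13)]
5. Canonical ring: [(13,6) (69/4,6) (19,13) (13,13)]

Clipped polygon: [(13,6) (69/4,6) (19,13) (13,13)]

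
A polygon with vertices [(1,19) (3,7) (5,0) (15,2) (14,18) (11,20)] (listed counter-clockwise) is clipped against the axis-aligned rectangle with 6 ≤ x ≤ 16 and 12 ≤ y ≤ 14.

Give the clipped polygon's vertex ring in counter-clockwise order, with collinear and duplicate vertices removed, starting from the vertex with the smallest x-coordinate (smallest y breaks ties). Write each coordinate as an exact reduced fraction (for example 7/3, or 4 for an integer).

1. After x ≥ 6: [(6,39/2) (6,1/5) (15,2) (14,18) (11,20)]
2. After x ≤ 16: [(6,39/2) (6,1/5) (15,2) (14,18) (11,20)]
3. After y ≥ 12: [(6,39/2) (6,12) (115/8,12) (14,18) (11,20)]
4. After y ≤ 14: [(6,14) (6,12) (115/8,12) (57/4,14)]
5. Canonical ring: [(6,12) (115/8,12) (57/4,14) (6,14)]

Clipped polygon: [(6,12) (115/8,12) (57/4,14) (6,14)]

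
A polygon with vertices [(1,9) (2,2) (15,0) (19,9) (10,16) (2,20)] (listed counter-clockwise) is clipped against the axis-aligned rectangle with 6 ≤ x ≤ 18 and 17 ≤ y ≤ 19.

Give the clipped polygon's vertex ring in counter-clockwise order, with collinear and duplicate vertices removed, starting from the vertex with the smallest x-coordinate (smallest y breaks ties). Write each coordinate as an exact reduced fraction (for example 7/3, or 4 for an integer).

Clipped polygon: [(6,17) (8,17) (6,18)]

1. After x ≥ 6: [(6,18/13) (15,0) (19,9) (10,16) (6,18)]
2. After x ≤ 18: [(6,18/13) (15,0) (18,27/4) (18,88/9) (10,16) (6,18)]
3. After y ≥ 17: [(6,17) (8,17) (6,18)]
4. After y ≤ 19: [(6,17) (8,17) (6,18)]
5. Canonical ring: [(6,17) (8,17) (6,18)]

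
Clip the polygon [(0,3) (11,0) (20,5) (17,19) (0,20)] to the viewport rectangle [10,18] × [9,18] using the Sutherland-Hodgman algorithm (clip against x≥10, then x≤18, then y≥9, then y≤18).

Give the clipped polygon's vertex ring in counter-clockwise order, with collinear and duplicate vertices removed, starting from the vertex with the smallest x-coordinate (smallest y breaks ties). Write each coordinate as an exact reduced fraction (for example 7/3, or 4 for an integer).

Clipped polygon: [(10,9) (18,9) (18,43/3) (241/14,18) (10,18)]

1. After x ≥ 10: [(10,3/11) (11,0) (20,5) (17,19) (10,330/17)]
2. After x ≤ 18: [(10,3/11) (11,0) (18,35/9) (18,43/3) (17,19) (10,330/17)]
3. After y ≥ 9: [(10,9) (18,9) (18,43/3) (17,19) (10,330/17)]
4. After y ≤ 18: [(10,18) (10,9) (18,9) (18,43/3) (241/14,18)]
5. Canonical ring: [(10,9) (18,9) (18,43/3) (241/14,18) (10,18)]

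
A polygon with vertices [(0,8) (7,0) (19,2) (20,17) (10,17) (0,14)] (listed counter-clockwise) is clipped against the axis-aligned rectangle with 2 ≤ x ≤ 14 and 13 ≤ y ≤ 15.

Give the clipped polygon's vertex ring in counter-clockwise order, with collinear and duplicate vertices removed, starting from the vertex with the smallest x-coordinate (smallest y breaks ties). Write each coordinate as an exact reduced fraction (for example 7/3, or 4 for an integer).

Clipped polygon: [(2,13) (14,13) (14,15) (10/3,15) (2,73/5)]

1. After x ≥ 2: [(2,40/7) (7,0) (19,2) (20,17) (10,17) (2,73/5)]
2. After x ≤ 14: [(2,40/7) (7,0) (14,7/6) (14,17) (10,17) (2,73/5)]
3. After y ≥ 13: [(2,13) (14,13) (14,17) (10,17) (2,73/5)]
4. After y ≤ 15: [(2,13) (14,13) (14,15) (10/3,15) (2,73/5)]
5. Canonical ring: [(2,13) (14,13) (14,15) (10/3,15) (2,73/5)]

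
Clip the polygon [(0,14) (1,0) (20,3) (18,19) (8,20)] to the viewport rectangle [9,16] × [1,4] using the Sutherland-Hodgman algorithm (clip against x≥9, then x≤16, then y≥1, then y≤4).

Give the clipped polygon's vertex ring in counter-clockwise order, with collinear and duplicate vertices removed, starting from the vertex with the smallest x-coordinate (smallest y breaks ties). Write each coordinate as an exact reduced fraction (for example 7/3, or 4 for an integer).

1. After x ≥ 9: [(9,24/19) (20,3) (18,19) (9,199/10)]
2. After x ≤ 16: [(9,24/19) (16,45/19) (16,96/5) (9,199/10)]
3. After y ≥ 1: [(9,24/19) (16,45/19) (16,96/5) (9,199/10)]
4. After y ≤ 4: [(9,4) (9,24/19) (16,45/19) (16,4)]
5. Canonical ring: [(9,24/19) (16,45/19) (16,4) (9,4)]

Clipped polygon: [(9,24/19) (16,45/19) (16,4) (9,4)]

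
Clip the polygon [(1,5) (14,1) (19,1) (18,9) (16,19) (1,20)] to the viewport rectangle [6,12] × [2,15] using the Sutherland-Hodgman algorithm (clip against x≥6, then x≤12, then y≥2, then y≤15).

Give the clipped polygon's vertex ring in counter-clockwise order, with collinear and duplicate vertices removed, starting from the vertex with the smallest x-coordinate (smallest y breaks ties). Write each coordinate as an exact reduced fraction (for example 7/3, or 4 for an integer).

1. After x ≥ 6: [(6,45/13) (14,1) (19,1) (18,9) (16,19) (6,59/3)]
2. After x ≤ 12: [(6,45/13) (12,21/13) (12,289/15) (6,59/3)]
3. After y ≥ 2: [(6,45/13) (43/4,2) (12,2) (12,289/15) (6,59/3)]
4. After y ≤ 15: [(6,15) (6,45/13) (43/4,2) (12,2) (12,15)]
5. Canonical ring: [(6,45/13) (43/4,2) (12,2) (12,15) (6,15)]

Clipped polygon: [(6,45/13) (43/4,2) (12,2) (12,15) (6,15)]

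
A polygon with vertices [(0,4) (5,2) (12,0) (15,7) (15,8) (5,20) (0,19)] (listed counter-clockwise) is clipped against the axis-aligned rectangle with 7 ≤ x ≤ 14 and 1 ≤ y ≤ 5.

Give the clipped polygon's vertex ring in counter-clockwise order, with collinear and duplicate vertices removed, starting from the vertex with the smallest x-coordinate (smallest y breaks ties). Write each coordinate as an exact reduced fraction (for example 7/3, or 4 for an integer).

1. After x ≥ 7: [(7,10/7) (12,0) (15,7) (15,8) (7,88/5)]
2. After x ≤ 14: [(7,10/7) (12,0) (14,14/3) (14,46/5) (7,88/5)]
3. After y ≥ 1: [(7,10/7) (17/2,1) (87/7,1) (14,14/3) (14,46/5) (7,88/5)]
4. After y ≤ 5: [(7,5) (7,10/7) (17/2,1) (87/7,1) (14,14/3) (14,5)]
5. Canonical ring: [(7,10/7) (17/2,1) (87/7,1) (14,14/3) (14,5) (7,5)]

Clipped polygon: [(7,10/7) (17/2,1) (87/7,1) (14,14/3) (14,5) (7,5)]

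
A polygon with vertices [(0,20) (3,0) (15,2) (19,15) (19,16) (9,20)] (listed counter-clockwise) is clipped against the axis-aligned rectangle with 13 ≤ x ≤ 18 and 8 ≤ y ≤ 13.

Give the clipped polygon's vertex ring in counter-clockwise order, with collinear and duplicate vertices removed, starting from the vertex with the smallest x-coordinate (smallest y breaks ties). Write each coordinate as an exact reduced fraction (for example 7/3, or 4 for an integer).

1. After x ≥ 13: [(13,5/3) (15,2) (19,15) (19,16) (13,92/5)]
2. After x ≤ 18: [(13,5/3) (15,2) (18,47/4) (18,82/5) (13,92/5)]
3. After y ≥ 8: [(13,8) (219/13,8) (18,47/4) (18,82/5) (13,92/5)]
4. After y ≤ 13: [(13,13) (13,8) (219/13,8) (18,47/4) (18,13)]
5. Canonical ring: [(13,8) (219/13,8) (18,47/4) (18,13) (13,13)]

Clipped polygon: [(13,8) (219/13,8) (18,47/4) (18,13) (13,13)]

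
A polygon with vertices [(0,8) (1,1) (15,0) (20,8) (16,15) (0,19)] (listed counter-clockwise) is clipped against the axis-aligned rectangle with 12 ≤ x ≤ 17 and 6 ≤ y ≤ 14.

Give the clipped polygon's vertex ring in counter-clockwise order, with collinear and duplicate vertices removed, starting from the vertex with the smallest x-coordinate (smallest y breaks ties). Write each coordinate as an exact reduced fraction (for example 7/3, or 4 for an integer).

1. After x ≥ 12: [(12,3/14) (15,0) (20,8) (16,15) (12,16)]
2. After x ≤ 17: [(12,3/14) (15,0) (17,16/5) (17,53/4) (16,15) (12,16)]
3. After y ≥ 6: [(12,6) (17,6) (17,53/4) (16,15) (12,16)]
4. After y ≤ 14: [(12,14) (12,6) (17,6) (17,53/4) (116/7,14)]
5. Canonical ring: [(12,6) (17,6) (17,53/4) (116/7,14) (12,14)]

Clipped polygon: [(12,6) (17,6) (17,53/4) (116/7,14) (12,14)]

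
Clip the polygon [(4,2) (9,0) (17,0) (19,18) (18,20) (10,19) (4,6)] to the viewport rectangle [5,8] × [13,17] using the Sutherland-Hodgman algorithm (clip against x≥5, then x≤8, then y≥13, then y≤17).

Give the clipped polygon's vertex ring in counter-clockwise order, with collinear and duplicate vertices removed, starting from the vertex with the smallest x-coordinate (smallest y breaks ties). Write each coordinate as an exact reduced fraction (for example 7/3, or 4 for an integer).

1. After x ≥ 5: [(5,8/5) (9,0) (17,0) (19,18) (18,20) (10,19) (5,49/6)]
2. After x ≤ 8: [(5,8/5) (8,2/5) (8,44/3) (5,49/6)]
3. After y ≥ 13: [(8,13) (8,44/3) (94/13,13)]
4. After y ≤ 17: [(8,13) (8,44/3) (94/13,13)]
5. Canonical ring: [(94/13,13) (8,13) (8,44/3)]

Clipped polygon: [(94/13,13) (8,13) (8,44/3)]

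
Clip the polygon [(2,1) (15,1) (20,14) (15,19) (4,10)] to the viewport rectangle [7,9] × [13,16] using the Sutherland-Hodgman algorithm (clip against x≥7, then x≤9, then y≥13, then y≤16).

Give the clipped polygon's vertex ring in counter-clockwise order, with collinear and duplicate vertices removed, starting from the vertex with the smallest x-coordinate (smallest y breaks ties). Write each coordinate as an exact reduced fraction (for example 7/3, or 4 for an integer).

1. After x ≥ 7: [(7,1) (15,1) (20,14) (15,19) (7,137/11)]
2. After x ≤ 9: [(7,1) (9,1) (9,155/11) (7,137/11)]
3. After y ≥ 13: [(9,13) (9,155/11) (23/3,13)]
4. After y ≤ 16: [(9,13) (9,155/11) (23/3,13)]
5. Canonical ring: [(23/3,13) (9,13) (9,155/11)]

Clipped polygon: [(23/3,13) (9,13) (9,155/11)]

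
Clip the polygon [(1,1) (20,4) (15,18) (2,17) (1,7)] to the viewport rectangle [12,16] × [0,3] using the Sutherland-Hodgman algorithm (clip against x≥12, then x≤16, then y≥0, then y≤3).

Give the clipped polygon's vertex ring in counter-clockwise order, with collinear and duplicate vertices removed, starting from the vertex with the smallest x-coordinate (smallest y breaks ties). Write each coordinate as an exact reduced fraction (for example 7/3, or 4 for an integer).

1. After x ≥ 12: [(12,52/19) (20,4) (15,18) (12,231/13)]
2. After x ≤ 16: [(12,52/19) (16,64/19) (16,76/5) (15,18) (12,231/13)]
3. After y ≥ 0: [(12,52/19) (16,64/19) (16,76/5) (15,18) (12,231/13)]
4. After y ≤ 3: [(12,3) (12,52/19) (41/3,3)]
5. Canonical ring: [(12,52/19) (41/3,3) (12,3)]

Clipped polygon: [(12,52/19) (41/3,3) (12,3)]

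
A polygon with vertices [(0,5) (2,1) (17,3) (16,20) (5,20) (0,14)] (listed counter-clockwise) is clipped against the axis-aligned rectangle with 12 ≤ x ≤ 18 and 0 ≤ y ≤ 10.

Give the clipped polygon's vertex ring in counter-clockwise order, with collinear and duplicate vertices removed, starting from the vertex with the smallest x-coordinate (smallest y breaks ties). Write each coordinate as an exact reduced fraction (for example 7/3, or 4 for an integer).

1. After x ≥ 12: [(12,7/3) (17,3) (16,20) (12,20)]
2. After x ≤ 18: [(12,7/3) (17,3) (16,20) (12,20)]
3. After y ≥ 0: [(12,7/3) (17,3) (16,20) (12,20)]
4. After y ≤ 10: [(12,10) (12,7/3) (17,3) (282/17,10)]
5. Canonical ring: [(12,7/3) (17,3) (282/17,10) (12,10)]

Clipped polygon: [(12,7/3) (17,3) (282/17,10) (12,10)]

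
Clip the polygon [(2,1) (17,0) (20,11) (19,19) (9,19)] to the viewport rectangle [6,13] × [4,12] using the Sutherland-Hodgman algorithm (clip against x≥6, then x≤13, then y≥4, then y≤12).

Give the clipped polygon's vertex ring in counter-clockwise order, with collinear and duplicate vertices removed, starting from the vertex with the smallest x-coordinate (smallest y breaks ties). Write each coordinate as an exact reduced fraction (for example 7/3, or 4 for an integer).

1. After x ≥ 6: [(6,79/7) (6,11/15) (17,0) (20,11) (19,19) (9,19)]
2. After x ≤ 13: [(6,79/7) (6,11/15) (13,4/15) (13,19) (9,19)]
3. After y ≥ 4: [(6,79/7) (6,4) (13,4) (13,19) (9,19)]
4. After y ≤ 12: [(113/18,12) (6,79/7) (6,4) (13,4) (13,12)]
5. Canonical ring: [(6,4) (13,4) (13,12) (113/18,12) (6,79/7)]

Clipped polygon: [(6,4) (13,4) (13,12) (113/18,12) (6,79/7)]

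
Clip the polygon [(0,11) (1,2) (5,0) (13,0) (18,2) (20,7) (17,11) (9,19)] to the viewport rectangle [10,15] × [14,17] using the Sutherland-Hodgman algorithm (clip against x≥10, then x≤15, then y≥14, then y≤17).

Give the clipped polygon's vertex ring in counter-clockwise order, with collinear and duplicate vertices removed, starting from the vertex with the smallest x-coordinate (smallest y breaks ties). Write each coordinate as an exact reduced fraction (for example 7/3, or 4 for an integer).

1. After x ≥ 10: [(10,0) (13,0) (18,2) (20,7) (17,11) (10,18)]
2. After x ≤ 15: [(10,0) (13,0) (15,4/5) (15,13) (10,18)]
3. After y ≥ 14: [(10,14) (14,14) (10,18)]
4. After y ≤ 17: [(10,17) (10,14) (14,14) (11,17)]
5. Canonical ring: [(10,14) (14,14) (11,17) (10,17)]

Clipped polygon: [(10,14) (14,14) (11,17) (10,17)]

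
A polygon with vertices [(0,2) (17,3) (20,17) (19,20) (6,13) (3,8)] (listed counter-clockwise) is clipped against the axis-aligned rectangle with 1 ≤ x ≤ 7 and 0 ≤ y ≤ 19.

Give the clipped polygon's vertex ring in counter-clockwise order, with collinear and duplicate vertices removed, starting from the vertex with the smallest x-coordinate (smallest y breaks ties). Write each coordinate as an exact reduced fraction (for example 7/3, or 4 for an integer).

Clipped polygon: [(1,35/17) (7,41/17) (7,176/13) (6,13) (3,8) (1,4)]

1. After x ≥ 1: [(1,4) (1,35/17) (17,3) (20,17) (19,20) (6,13) (3,8)]
2. After x ≤ 7: [(1,4) (1,35/17) (7,41/17) (7,176/13) (6,13) (3,8)]
3. After y ≥ 0: [(1,4) (1,35/17) (7,41/17) (7,176/13) (6,13) (3,8)]
4. After y ≤ 19: [(1,4) (1,35/17) (7,41/17) (7,176/13) (6,13) (3,8)]
5. Canonical ring: [(1,35/17) (7,41/17) (7,176/13) (6,13) (3,8) (1,4)]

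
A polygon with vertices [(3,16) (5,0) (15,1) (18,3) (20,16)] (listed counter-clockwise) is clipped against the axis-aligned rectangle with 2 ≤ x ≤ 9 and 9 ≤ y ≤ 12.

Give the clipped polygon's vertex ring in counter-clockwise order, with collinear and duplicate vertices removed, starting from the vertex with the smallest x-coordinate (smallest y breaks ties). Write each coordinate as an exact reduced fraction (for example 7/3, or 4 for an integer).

1. After x ≥ 2: [(3,16) (5,0) (15,1) (18,3) (20,16)]
2. After x ≤ 9: [(9,16) (3,16) (5,0) (9,2/5)]
3. After y ≥ 9: [(9,9) (9,16) (3,16) (31/8,9)]
4. After y ≤ 12: [(9,9) (9,12) (7/2,12) (31/8,9)]
5. Canonical ring: [(7/2,12) (31/8,9) (9,9) (9,12)]

Clipped polygon: [(7/2,12) (31/8,9) (9,9) (9,12)]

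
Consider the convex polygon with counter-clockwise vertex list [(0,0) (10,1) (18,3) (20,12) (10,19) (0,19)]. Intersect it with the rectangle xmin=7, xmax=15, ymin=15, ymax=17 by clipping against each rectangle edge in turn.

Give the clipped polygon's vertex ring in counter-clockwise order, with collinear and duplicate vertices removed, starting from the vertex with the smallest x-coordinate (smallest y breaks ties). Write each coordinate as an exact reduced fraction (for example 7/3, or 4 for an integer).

1. After x ≥ 7: [(7,7/10) (10,1) (18,3) (20,12) (10,19) (7,19)]
2. After x ≤ 15: [(7,7/10) (10,1) (15,9/4) (15,31/2) (10,19) (7,19)]
3. After y ≥ 15: [(7,15) (15,15) (15,31/2) (10,19) (7,19)]
4. After y ≤ 17: [(7,17) (7,15) (15,15) (15,31/2) (90/7,17)]
5. Canonical ring: [(7,15) (15,15) (15,31/2) (90/7,17) (7,17)]

Clipped polygon: [(7,15) (15,15) (15,31/2) (90/7,17) (7,17)]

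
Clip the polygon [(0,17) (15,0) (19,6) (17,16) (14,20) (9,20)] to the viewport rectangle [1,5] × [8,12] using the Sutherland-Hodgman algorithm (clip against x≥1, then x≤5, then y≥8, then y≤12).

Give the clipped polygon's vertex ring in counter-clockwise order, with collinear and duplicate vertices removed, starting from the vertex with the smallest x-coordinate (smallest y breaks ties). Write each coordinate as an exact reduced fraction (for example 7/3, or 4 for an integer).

1. After x ≥ 1: [(1,52/3) (1,238/15) (15,0) (19,6) (17,16) (14,20) (9,20)]
2. After x ≤ 5: [(5,56/3) (1,52/3) (1,238/15) (5,34/3)]
3. After y ≥ 8: [(5,56/3) (1,52/3) (1,238/15) (5,34/3)]
4. After y ≤ 12: [(5,12) (75/17,12) (5,34/3)]
5. Canonical ring: [(75/17,12) (5,34/3) (5,12)]

Clipped polygon: [(75/17,12) (5,34/3) (5,12)]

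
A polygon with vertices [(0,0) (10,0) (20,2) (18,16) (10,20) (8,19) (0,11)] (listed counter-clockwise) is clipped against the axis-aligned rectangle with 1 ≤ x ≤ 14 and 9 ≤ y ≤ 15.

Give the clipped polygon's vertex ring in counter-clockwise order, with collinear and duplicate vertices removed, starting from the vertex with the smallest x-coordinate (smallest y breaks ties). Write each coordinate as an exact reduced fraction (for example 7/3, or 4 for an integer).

1. After x ≥ 1: [(1,0) (10,0) (20,2) (18,16) (10,20) (8,19) (1,12)]
2. After x ≤ 14: [(1,0) (10,0) (14,4/5) (14,18) (10,20) (8,19) (1,12)]
3. After y ≥ 9: [(1,9) (14,9) (14,18) (10,20) (8,19) (1,12)]
4. After y ≤ 15: [(1,9) (14,9) (14,15) (4,15) (1,12)]
5. Canonical ring: [(1,9) (14,9) (14,15) (4,15) (1,12)]

Clipped polygon: [(1,9) (14,9) (14,15) (4,15) (1,12)]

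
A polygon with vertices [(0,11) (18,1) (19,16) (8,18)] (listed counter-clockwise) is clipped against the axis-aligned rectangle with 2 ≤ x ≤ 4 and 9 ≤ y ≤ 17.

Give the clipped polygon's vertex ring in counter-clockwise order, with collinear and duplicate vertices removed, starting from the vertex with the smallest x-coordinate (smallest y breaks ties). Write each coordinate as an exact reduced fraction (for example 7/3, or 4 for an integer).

Clipped polygon: [(2,89/9) (18/5,9) (4,9) (4,29/2) (2,51/4)]

1. After x ≥ 2: [(2,51/4) (2,89/9) (18,1) (19,16) (8,18)]
2. After x ≤ 4: [(4,29/2) (2,51/4) (2,89/9) (4,79/9)]
3. After y ≥ 9: [(4,9) (4,29/2) (2,51/4) (2,89/9) (18/5,9)]
4. After y ≤ 17: [(4,9) (4,29/2) (2,51/4) (2,89/9) (18/5,9)]
5. Canonical ring: [(2,89/9) (18/5,9) (4,9) (4,29/2) (2,51/4)]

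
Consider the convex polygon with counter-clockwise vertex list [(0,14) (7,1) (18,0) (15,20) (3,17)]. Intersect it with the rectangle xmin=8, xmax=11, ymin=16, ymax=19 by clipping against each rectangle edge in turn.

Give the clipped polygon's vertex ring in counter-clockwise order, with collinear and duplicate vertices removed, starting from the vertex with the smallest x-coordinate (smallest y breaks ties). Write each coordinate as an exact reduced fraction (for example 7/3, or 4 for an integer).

1. After x ≥ 8: [(8,10/11) (18,0) (15,20) (8,73/4)]
2. After x ≤ 11: [(8,10/11) (11,7/11) (11,19) (8,73/4)]
3. After y ≥ 16: [(8,16) (11,16) (11,19) (8,73/4)]
4. After y ≤ 19: [(8,16) (11,16) (11,19) (8,73/4)]
5. Canonical ring: [(8,16) (11,16) (11,19) (8,73/4)]

Clipped polygon: [(8,16) (11,16) (11,19) (8,73/4)]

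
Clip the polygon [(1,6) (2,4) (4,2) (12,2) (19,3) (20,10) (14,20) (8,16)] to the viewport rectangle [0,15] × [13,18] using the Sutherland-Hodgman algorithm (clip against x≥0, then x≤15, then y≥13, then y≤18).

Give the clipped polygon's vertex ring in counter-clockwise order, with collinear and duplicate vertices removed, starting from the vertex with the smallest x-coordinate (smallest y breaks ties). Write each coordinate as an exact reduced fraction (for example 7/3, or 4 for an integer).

1. After x ≥ 0: [(1,6) (2,4) (4,2) (12,2) (19,3) (20,10) (14,20) (8,16)]
2. After x ≤ 15: [(1,6) (2,4) (4,2) (12,2) (15,17/7) (15,55/3) (14,20) (8,16)]
3. After y ≥ 13: [(59/10,13) (15,13) (15,55/3) (14,20) (8,16)]
4. After y ≤ 18: [(59/10,13) (15,13) (15,18) (11,18) (8,16)]
5. Canonical ring: [(59/10,13) (15,13) (15,18) (11,18) (8,16)]

Clipped polygon: [(59/10,13) (15,13) (15,18) (11,18) (8,16)]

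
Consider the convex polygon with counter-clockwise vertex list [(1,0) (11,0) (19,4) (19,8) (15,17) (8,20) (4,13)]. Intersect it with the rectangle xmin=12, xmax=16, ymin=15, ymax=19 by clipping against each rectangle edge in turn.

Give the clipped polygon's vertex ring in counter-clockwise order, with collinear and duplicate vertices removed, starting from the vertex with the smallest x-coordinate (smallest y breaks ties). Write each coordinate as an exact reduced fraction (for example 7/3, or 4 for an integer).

1. After x ≥ 12: [(12,1/2) (19,4) (19,8) (15,17) (12,128/7)]
2. After x ≤ 16: [(12,1/2) (16,5/2) (16,59/4) (15,17) (12,128/7)]
3. After y ≥ 15: [(12,15) (143/9,15) (15,17) (12,128/7)]
4. After y ≤ 19: [(12,15) (143/9,15) (15,17) (12,128/7)]
5. Canonical ring: [(12,15) (143/9,15) (15,17) (12,128/7)]

Clipped polygon: [(12,15) (143/9,15) (15,17) (12,128/7)]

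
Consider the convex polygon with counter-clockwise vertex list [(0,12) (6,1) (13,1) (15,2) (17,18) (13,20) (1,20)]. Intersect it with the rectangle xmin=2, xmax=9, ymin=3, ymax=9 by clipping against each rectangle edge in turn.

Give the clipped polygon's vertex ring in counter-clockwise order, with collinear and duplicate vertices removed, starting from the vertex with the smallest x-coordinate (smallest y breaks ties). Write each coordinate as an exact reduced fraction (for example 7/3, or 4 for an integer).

1. After x ≥ 2: [(2,25/3) (6,1) (13,1) (15,2) (17,18) (13,20) (2,20)]
2. After x ≤ 9: [(2,25/3) (6,1) (9,1) (9,20) (2,20)]
3. After y ≥ 3: [(2,25/3) (54/11,3) (9,3) (9,20) (2,20)]
4. After y ≤ 9: [(2,9) (2,25/3) (54/11,3) (9,3) (9,9)]
5. Canonical ring: [(2,25/3) (54/11,3) (9,3) (9,9) (2,9)]

Clipped polygon: [(2,25/3) (54/11,3) (9,3) (9,9) (2,9)]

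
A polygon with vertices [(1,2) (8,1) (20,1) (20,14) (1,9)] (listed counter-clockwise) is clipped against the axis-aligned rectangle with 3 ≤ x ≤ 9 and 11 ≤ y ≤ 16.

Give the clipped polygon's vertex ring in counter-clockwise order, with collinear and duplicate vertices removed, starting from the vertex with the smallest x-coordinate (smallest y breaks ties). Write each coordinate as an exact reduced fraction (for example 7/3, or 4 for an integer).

Clipped polygon: [(43/5,11) (9,11) (9,211/19)]

1. After x ≥ 3: [(3,12/7) (8,1) (20,1) (20,14) (3,181/19)]
2. After x ≤ 9: [(3,12/7) (8,1) (9,1) (9,211/19) (3,181/19)]
3. After y ≥ 11: [(9,11) (9,211/19) (43/5,11)]
4. After y ≤ 16: [(9,11) (9,211/19) (43/5,11)]
5. Canonical ring: [(43/5,11) (9,11) (9,211/19)]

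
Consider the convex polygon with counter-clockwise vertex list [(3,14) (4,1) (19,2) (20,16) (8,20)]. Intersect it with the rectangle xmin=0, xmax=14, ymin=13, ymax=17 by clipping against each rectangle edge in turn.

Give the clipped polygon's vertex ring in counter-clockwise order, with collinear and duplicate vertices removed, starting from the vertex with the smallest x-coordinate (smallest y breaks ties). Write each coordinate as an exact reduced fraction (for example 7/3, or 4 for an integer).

1. After x ≥ 0: [(3,14) (4,1) (19,2) (20,16) (8,20)]
2. After x ≤ 14: [(3,14) (4,1) (14,5/3) (14,18) (8,20)]
3. After y ≥ 13: [(3,14) (40/13,13) (14,13) (14,18) (8,20)]
4. After y ≤ 17: [(11/2,17) (3,14) (40/13,13) (14,13) (14,17)]
5. Canonical ring: [(3,14) (40/13,13) (14,13) (14,17) (11/2,17)]

Clipped polygon: [(3,14) (40/13,13) (14,13) (14,17) (11/2,17)]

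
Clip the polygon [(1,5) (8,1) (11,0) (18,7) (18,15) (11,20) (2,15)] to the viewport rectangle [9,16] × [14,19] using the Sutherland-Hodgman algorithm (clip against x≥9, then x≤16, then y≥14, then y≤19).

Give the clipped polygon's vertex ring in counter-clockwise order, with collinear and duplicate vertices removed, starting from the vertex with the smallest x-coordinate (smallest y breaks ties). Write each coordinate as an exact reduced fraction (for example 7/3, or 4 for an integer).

1. After x ≥ 9: [(9,2/3) (11,0) (18,7) (18,15) (11,20) (9,170/9)]
2. After x ≤ 16: [(9,2/3) (11,0) (16,5) (16,115/7) (11,20) (9,170/9)]
3. After y ≥ 14: [(9,14) (16,14) (16,115/7) (11,20) (9,170/9)]
4. After y ≤ 19: [(9,14) (16,14) (16,115/7) (62/5,19) (46/5,19) (9,170/9)]
5. Canonical ring: [(9,14) (16,14) (16,115/7) (62/5,19) (46/5,19) (9,170/9)]

Clipped polygon: [(9,14) (16,14) (16,115/7) (62/5,19) (46/5,19) (9,170/9)]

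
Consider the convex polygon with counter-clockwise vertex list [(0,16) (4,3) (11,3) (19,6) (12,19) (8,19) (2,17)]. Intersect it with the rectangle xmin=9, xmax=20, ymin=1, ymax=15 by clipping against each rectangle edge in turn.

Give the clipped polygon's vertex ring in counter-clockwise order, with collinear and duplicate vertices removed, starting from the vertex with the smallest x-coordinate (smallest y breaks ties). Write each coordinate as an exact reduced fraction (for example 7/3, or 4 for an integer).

Clipped polygon: [(9,3) (11,3) (19,6) (184/13,15) (9,15)]

1. After x ≥ 9: [(9,3) (11,3) (19,6) (12,19) (9,19)]
2. After x ≤ 20: [(9,3) (11,3) (19,6) (12,19) (9,19)]
3. After y ≥ 1: [(9,3) (11,3) (19,6) (12,19) (9,19)]
4. After y ≤ 15: [(9,15) (9,3) (11,3) (19,6) (184/13,15)]
5. Canonical ring: [(9,3) (11,3) (19,6) (184/13,15) (9,15)]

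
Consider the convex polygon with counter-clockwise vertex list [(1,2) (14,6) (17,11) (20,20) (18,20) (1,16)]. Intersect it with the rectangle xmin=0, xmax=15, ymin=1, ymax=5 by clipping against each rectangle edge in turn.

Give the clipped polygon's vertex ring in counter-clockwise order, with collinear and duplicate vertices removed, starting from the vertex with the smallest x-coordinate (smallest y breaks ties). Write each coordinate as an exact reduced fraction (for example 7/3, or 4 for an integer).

Clipped polygon: [(1,2) (43/4,5) (1,5)]

1. After x ≥ 0: [(1,2) (14,6) (17,11) (20,20) (18,20) (1,16)]
2. After x ≤ 15: [(1,2) (14,6) (15,23/3) (15,328/17) (1,16)]
3. After y ≥ 1: [(1,2) (14,6) (15,23/3) (15,328/17) (1,16)]
4. After y ≤ 5: [(1,5) (1,2) (43/4,5)]
5. Canonical ring: [(1,2) (43/4,5) (1,5)]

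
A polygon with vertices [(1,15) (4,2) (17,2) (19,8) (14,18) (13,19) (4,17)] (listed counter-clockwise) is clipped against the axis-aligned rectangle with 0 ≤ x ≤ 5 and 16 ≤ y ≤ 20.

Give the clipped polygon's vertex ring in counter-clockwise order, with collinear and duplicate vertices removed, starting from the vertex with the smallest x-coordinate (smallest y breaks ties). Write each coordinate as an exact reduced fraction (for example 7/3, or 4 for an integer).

Clipped polygon: [(5/2,16) (5,16) (5,155/9) (4,17)]

1. After x ≥ 0: [(1,15) (4,2) (17,2) (19,8) (14,18) (13,19) (4,17)]
2. After x ≤ 5: [(1,15) (4,2) (5,2) (5,155/9) (4,17)]
3. After y ≥ 16: [(5/2,16) (5,16) (5,155/9) (4,17)]
4. After y ≤ 20: [(5/2,16) (5,16) (5,155/9) (4,17)]
5. Canonical ring: [(5/2,16) (5,16) (5,155/9) (4,17)]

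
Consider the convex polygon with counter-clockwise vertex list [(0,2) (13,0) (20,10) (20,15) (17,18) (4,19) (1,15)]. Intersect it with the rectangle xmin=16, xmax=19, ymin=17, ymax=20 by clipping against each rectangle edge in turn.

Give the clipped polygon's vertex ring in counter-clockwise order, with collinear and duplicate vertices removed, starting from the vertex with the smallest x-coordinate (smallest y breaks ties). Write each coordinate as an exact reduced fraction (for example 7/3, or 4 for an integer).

Clipped polygon: [(16,17) (18,17) (17,18) (16,235/13)]

1. After x ≥ 16: [(16,30/7) (20,10) (20,15) (17,18) (16,235/13)]
2. After x ≤ 19: [(16,30/7) (19,60/7) (19,16) (17,18) (16,235/13)]
3. After y ≥ 17: [(16,17) (18,17) (17,18) (16,235/13)]
4. After y ≤ 20: [(16,17) (18,17) (17,18) (16,235/13)]
5. Canonical ring: [(16,17) (18,17) (17,18) (16,235/13)]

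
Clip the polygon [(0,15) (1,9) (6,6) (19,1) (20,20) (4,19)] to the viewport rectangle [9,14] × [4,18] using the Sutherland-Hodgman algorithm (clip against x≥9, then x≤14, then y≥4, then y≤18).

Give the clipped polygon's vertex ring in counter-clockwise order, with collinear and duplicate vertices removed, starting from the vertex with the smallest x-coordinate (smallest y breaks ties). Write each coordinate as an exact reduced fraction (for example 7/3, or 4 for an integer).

Clipped polygon: [(9,63/13) (56/5,4) (14,4) (14,18) (9,18)]

1. After x ≥ 9: [(9,63/13) (19,1) (20,20) (9,309/16)]
2. After x ≤ 14: [(9,63/13) (14,38/13) (14,157/8) (9,309/16)]
3. After y ≥ 4: [(9,63/13) (56/5,4) (14,4) (14,157/8) (9,309/16)]
4. After y ≤ 18: [(9,18) (9,63/13) (56/5,4) (14,4) (14,18)]
5. Canonical ring: [(9,63/13) (56/5,4) (14,4) (14,18) (9,18)]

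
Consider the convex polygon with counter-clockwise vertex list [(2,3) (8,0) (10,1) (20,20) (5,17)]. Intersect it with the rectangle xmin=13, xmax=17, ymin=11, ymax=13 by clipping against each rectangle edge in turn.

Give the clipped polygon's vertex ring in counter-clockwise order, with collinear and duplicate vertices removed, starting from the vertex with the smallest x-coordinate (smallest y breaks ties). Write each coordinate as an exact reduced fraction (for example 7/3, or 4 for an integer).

1. After x ≥ 13: [(13,67/10) (20,20) (13,93/5)]
2. After x ≤ 17: [(13,67/10) (17,143/10) (17,97/5) (13,93/5)]
3. After y ≥ 11: [(13,11) (290/19,11) (17,143/10) (17,97/5) (13,93/5)]
4. After y ≤ 13: [(13,13) (13,11) (290/19,11) (310/19,13)]
5. Canonical ring: [(13,11) (290/19,11) (310/19,13) (13,13)]

Clipped polygon: [(13,11) (290/19,11) (310/19,13) (13,13)]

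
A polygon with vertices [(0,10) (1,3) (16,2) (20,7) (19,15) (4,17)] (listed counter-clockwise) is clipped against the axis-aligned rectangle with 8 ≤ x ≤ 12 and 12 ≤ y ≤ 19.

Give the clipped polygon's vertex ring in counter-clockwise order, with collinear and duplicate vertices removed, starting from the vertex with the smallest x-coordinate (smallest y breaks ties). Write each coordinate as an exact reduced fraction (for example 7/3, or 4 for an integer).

Clipped polygon: [(8,12) (12,12) (12,239/15) (8,247/15)]

1. After x ≥ 8: [(8,38/15) (16,2) (20,7) (19,15) (8,247/15)]
2. After x ≤ 12: [(8,38/15) (12,34/15) (12,239/15) (8,247/15)]
3. After y ≥ 12: [(8,12) (12,12) (12,239/15) (8,247/15)]
4. After y ≤ 19: [(8,12) (12,12) (12,239/15) (8,247/15)]
5. Canonical ring: [(8,12) (12,12) (12,239/15) (8,247/15)]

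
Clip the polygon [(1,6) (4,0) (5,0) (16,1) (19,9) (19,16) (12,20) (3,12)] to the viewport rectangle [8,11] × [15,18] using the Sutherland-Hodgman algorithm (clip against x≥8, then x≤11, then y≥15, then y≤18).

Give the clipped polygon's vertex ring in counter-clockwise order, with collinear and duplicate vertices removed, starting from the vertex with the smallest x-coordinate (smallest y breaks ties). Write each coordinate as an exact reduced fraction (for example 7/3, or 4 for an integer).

Clipped polygon: [(8,15) (11,15) (11,18) (39/4,18) (8,148/9)]

1. After x ≥ 8: [(8,3/11) (16,1) (19,9) (19,16) (12,20) (8,148/9)]
2. After x ≤ 11: [(8,3/11) (11,6/11) (11,172/9) (8,148/9)]
3. After y ≥ 15: [(8,15) (11,15) (11,172/9) (8,148/9)]
4. After y ≤ 18: [(8,15) (11,15) (11,18) (39/4,18) (8,148/9)]
5. Canonical ring: [(8,15) (11,15) (11,18) (39/4,18) (8,148/9)]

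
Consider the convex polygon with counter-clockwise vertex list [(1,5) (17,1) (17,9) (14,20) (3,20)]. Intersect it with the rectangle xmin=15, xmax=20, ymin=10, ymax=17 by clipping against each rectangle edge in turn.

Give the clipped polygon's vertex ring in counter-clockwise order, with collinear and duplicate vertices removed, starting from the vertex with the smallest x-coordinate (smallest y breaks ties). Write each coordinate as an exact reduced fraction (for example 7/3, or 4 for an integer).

1. After x ≥ 15: [(15,3/2) (17,1) (17,9) (15,49/3)]
2. After x ≤ 20: [(15,3/2) (17,1) (17,9) (15,49/3)]
3. After y ≥ 10: [(15,10) (184/11,10) (15,49/3)]
4. After y ≤ 17: [(15,10) (184/11,10) (15,49/3)]
5. Canonical ring: [(15,10) (184/11,10) (15,49/3)]

Clipped polygon: [(15,10) (184/11,10) (15,49/3)]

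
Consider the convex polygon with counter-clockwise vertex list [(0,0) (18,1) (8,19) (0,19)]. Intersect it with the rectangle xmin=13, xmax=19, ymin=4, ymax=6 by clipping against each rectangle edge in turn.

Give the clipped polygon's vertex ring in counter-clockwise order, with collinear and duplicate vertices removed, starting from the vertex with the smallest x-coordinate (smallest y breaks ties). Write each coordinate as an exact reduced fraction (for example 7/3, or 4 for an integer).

Clipped polygon: [(13,4) (49/3,4) (137/9,6) (13,6)]

1. After x ≥ 13: [(13,13/18) (18,1) (13,10)]
2. After x ≤ 19: [(13,13/18) (18,1) (13,10)]
3. After y ≥ 4: [(13,4) (49/3,4) (13,10)]
4. After y ≤ 6: [(13,6) (13,4) (49/3,4) (137/9,6)]
5. Canonical ring: [(13,4) (49/3,4) (137/9,6) (13,6)]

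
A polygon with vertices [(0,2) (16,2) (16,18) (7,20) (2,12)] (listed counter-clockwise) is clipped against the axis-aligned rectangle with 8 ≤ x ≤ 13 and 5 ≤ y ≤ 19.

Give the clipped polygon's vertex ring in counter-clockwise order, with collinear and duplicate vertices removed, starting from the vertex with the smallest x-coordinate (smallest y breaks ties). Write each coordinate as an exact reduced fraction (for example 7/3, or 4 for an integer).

Clipped polygon: [(8,5) (13,5) (13,56/3) (23/2,19) (8,19)]

1. After x ≥ 8: [(8,2) (16,2) (16,18) (8,178/9)]
2. After x ≤ 13: [(8,2) (13,2) (13,56/3) (8,178/9)]
3. After y ≥ 5: [(8,5) (13,5) (13,56/3) (8,178/9)]
4. After y ≤ 19: [(8,19) (8,5) (13,5) (13,56/3) (23/2,19)]
5. Canonical ring: [(8,5) (13,5) (13,56/3) (23/2,19) (8,19)]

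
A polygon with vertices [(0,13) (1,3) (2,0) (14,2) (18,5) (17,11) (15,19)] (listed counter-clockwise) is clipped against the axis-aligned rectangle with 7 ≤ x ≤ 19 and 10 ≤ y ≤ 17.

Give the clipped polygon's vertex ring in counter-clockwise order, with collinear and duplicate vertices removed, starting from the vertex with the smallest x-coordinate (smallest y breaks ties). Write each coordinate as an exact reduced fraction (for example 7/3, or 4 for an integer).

Clipped polygon: [(7,10) (103/6,10) (17,11) (31/2,17) (10,17) (7,79/5)]

1. After x ≥ 7: [(7,79/5) (7,5/6) (14,2) (18,5) (17,11) (15,19)]
2. After x ≤ 19: [(7,79/5) (7,5/6) (14,2) (18,5) (17,11) (15,19)]
3. After y ≥ 10: [(7,79/5) (7,10) (103/6,10) (17,11) (15,19)]
4. After y ≤ 17: [(10,17) (7,79/5) (7,10) (103/6,10) (17,11) (31/2,17)]
5. Canonical ring: [(7,10) (103/6,10) (17,11) (31/2,17) (10,17) (7,79/5)]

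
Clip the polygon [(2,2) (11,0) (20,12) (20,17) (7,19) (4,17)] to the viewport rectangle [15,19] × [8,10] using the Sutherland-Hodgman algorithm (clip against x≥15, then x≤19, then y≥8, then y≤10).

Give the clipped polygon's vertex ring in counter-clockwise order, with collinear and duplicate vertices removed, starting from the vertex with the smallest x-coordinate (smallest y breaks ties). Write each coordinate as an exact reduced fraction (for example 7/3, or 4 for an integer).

1. After x ≥ 15: [(15,16/3) (20,12) (20,17) (15,231/13)]
2. After x ≤ 19: [(15,16/3) (19,32/3) (19,223/13) (15,231/13)]
3. After y ≥ 8: [(15,8) (17,8) (19,32/3) (19,223/13) (15,231/13)]
4. After y ≤ 10: [(15,10) (15,8) (17,8) (37/2,10)]
5. Canonical ring: [(15,8) (17,8) (37/2,10) (15,10)]

Clipped polygon: [(15,8) (17,8) (37/2,10) (15,10)]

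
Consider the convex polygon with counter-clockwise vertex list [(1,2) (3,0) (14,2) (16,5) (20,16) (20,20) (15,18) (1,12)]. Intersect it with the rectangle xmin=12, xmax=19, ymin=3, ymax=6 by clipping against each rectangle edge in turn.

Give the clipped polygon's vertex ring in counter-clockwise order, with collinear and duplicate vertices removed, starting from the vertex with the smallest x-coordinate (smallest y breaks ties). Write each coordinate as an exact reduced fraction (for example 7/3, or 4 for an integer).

Clipped polygon: [(12,3) (44/3,3) (16,5) (180/11,6) (12,6)]

1. After x ≥ 12: [(12,18/11) (14,2) (16,5) (20,16) (20,20) (15,18) (12,117/7)]
2. After x ≤ 19: [(12,18/11) (14,2) (16,5) (19,53/4) (19,98/5) (15,18) (12,117/7)]
3. After y ≥ 3: [(12,3) (44/3,3) (16,5) (19,53/4) (19,98/5) (15,18) (12,117/7)]
4. After y ≤ 6: [(12,6) (12,3) (44/3,3) (16,5) (180/11,6)]
5. Canonical ring: [(12,3) (44/3,3) (16,5) (180/11,6) (12,6)]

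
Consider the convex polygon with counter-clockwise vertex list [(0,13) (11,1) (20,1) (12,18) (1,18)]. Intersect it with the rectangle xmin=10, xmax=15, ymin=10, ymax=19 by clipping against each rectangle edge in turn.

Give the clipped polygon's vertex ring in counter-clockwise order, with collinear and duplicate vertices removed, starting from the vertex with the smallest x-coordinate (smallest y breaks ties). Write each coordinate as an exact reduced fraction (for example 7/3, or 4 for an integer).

1. After x ≥ 10: [(10,23/11) (11,1) (20,1) (12,18) (10,18)]
2. After x ≤ 15: [(10,23/11) (11,1) (15,1) (15,93/8) (12,18) (10,18)]
3. After y ≥ 10: [(10,10) (15,10) (15,93/8) (12,18) (10,18)]
4. After y ≤ 19: [(10,10) (15,10) (15,93/8) (12,18) (10,18)]
5. Canonical ring: [(10,10) (15,10) (15,93/8) (12,18) (10,18)]

Clipped polygon: [(10,10) (15,10) (15,93/8) (12,18) (10,18)]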